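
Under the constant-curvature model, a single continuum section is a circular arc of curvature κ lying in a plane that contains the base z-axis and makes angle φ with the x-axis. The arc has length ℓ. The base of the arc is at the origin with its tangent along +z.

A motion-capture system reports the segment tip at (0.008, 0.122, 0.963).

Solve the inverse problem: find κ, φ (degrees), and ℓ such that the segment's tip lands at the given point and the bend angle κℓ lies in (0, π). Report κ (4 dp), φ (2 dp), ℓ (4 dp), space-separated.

ρ = √(x²+y²) = √(0.008² + 0.122²) = 0.12226
φ = atan2(y, x) mod 360° = atan2(0.122, 0.008) = 86.2483°
|p|² = ρ² + z² = 0.12226² + 0.963² = 0.94232
κ = 2ρ / |p|² = 2×0.12226 / 0.94232 = 0.25949
θ = 2·atan2(ρ, z) = 2·atan2(0.12226, 0.963) = 0.25257 rad
ℓ = θ/κ = 0.25257/0.25949 = 0.97332

0.2595 86.25 0.9733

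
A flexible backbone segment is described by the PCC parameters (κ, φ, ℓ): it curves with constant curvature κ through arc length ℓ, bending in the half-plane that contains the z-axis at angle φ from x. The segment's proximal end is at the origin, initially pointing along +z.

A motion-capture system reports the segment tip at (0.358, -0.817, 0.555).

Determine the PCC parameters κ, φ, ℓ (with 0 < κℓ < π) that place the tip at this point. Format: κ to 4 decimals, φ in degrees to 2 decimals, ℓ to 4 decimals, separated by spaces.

1.6164 293.66 1.2549

ρ = √(x²+y²) = √(0.358² + -0.817²) = 0.89199
φ = atan2(y, x) mod 360° = atan2(-0.817, 0.358) = 293.6625°
|p|² = ρ² + z² = 0.89199² + 0.555² = 1.10368
κ = 2ρ / |p|² = 2×0.89199 / 1.10368 = 1.61640
θ = 2·atan2(ρ, z) = 2·atan2(0.89199, 0.555) = 2.02842 rad
ℓ = θ/κ = 2.02842/1.61640 = 1.25490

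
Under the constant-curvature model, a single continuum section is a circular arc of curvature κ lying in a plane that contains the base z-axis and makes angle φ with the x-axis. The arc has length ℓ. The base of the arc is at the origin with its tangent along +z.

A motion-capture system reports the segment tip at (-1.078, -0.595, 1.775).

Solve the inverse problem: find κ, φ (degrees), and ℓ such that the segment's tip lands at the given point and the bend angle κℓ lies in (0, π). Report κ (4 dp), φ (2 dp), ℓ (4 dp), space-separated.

ρ = √(x²+y²) = √(-1.078² + -0.595²) = 1.23130
φ = atan2(y, x) mod 360° = atan2(-0.595, -1.078) = 208.8964°
|p|² = ρ² + z² = 1.23130² + 1.775² = 4.66673
κ = 2ρ / |p|² = 2×1.23130 / 4.66673 = 0.52769
θ = 2·atan2(ρ, z) = 2·atan2(1.23130, 1.775) = 1.21296 rad
ℓ = θ/κ = 1.21296/0.52769 = 2.29860

0.5277 208.90 2.2986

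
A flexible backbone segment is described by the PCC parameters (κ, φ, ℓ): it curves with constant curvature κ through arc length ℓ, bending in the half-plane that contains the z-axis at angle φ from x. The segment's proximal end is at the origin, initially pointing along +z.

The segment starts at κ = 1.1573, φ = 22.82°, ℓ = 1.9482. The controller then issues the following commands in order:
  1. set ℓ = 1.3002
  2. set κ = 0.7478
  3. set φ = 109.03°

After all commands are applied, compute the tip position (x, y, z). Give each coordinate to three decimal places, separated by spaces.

-0.190 0.552 1.105

initial: κ=1.1573, φ=22.82°, ℓ=1.9482
cmd 1: set ℓ=1.3002 → (κ,φ,ℓ)=(1.1573,22.82°,1.3002) → tip=(0.7439,0.3130,0.8622)
cmd 2: set κ=0.7478 → (κ,φ,ℓ)=(0.7478,22.82°,1.3002) → tip=(0.5381,0.2264,1.1048)
cmd 3: set φ=109.03° → (κ,φ,ℓ)=(0.7478,109.03°,1.3002) → tip=(-0.1904,0.5519,1.1048)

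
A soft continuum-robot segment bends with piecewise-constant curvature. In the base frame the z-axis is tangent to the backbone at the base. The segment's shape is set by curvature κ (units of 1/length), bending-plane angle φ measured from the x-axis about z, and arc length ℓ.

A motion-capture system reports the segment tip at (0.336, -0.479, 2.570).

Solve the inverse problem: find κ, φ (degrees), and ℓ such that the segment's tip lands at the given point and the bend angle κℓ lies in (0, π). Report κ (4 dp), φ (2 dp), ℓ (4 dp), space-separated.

0.1684 305.05 2.6579

ρ = √(x²+y²) = √(0.336² + -0.479²) = 0.58510
φ = atan2(y, x) mod 360° = atan2(-0.479, 0.336) = 305.0482°
|p|² = ρ² + z² = 0.58510² + 2.570² = 6.94724
κ = 2ρ / |p|² = 2×0.58510 / 6.94724 = 0.16844
θ = 2·atan2(ρ, z) = 2·atan2(0.58510, 2.570) = 0.44770 rad
ℓ = θ/κ = 0.44770/0.16844 = 2.65790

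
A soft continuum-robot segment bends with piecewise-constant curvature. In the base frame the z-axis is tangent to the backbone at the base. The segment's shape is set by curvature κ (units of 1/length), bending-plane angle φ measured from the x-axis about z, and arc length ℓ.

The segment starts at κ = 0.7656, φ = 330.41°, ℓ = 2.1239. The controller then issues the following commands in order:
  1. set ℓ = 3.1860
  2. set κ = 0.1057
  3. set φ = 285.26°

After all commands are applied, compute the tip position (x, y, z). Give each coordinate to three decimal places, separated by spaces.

initial: κ=0.7656, φ=330.41°, ℓ=2.1239
cmd 1: set ℓ=3.1860 → (κ,φ,ℓ)=(0.7656,330.41°,3.1860) → tip=(2.0028,-1.1373,0.8438)
cmd 2: set κ=0.1057 → (κ,φ,ℓ)=(0.1057,330.41°,3.1860) → tip=(0.4621,-0.2624,3.1261)
cmd 3: set φ=285.26° → (κ,φ,ℓ)=(0.1057,285.26°,3.1860) → tip=(0.1399,-0.5127,3.1261)

0.140 -0.513 3.126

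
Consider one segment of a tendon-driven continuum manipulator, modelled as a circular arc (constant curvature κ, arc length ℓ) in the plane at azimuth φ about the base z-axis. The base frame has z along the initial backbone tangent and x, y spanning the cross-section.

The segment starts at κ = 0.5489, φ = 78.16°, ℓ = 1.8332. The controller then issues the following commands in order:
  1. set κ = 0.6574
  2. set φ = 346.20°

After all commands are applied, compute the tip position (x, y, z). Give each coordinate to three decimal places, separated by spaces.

0.949 -0.233 1.421

initial: κ=0.5489, φ=78.16°, ℓ=1.8332
cmd 1: set κ=0.6574 → (κ,φ,ℓ)=(0.6574,78.16°,1.8332) → tip=(0.2005,0.9565,1.4206)
cmd 2: set φ=346.20° → (κ,φ,ℓ)=(0.6574,346.20°,1.8332) → tip=(0.9490,-0.2331,1.4206)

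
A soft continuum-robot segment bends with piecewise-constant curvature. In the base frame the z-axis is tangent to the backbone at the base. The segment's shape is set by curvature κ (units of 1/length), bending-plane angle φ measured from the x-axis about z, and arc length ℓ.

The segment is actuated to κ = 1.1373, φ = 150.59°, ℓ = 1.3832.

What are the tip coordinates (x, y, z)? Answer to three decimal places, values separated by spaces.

-0.768 0.433 0.879

θ = κ·ℓ = 1.1373 × 1.3832 = 1.57311 rad
ρ = (1 − cos θ)/κ = (1 − -0.00232)/1.1373 = 0.88131
z = sin θ / κ = 1.00000/1.1373 = 0.87927
x = ρ cos φ = 0.88131 × cos(150.59°) = -0.76774
y = ρ sin φ = 0.88131 × sin(150.59°) = 0.43277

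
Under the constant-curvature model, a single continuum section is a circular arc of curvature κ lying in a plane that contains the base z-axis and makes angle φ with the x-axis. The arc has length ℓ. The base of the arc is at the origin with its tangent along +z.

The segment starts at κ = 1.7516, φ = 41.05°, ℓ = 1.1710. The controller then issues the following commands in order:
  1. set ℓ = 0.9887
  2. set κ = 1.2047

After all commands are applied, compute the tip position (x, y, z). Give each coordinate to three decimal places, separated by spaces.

initial: κ=1.7516, φ=41.05°, ℓ=1.1710
cmd 1: set ℓ=0.9887 → (κ,φ,ℓ)=(1.7516,41.05°,0.9887) → tip=(0.4996,0.4350,0.5635)
cmd 2: set κ=1.2047 → (κ,φ,ℓ)=(1.2047,41.05°,0.9887) → tip=(0.3940,0.3431,0.7710)

0.394 0.343 0.771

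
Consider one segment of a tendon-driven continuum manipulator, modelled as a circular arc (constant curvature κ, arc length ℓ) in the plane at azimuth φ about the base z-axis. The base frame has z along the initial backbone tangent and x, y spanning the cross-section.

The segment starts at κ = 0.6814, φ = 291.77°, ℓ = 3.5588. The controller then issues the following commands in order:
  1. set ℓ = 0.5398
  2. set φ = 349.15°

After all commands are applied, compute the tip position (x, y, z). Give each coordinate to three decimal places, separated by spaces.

0.096 -0.018 0.528

initial: κ=0.6814, φ=291.77°, ℓ=3.5588
cmd 1: set ℓ=0.5398 → (κ,φ,ℓ)=(0.6814,291.77°,0.5398) → tip=(0.0364,-0.0912,0.5277)
cmd 2: set φ=349.15° → (κ,φ,ℓ)=(0.6814,349.15°,0.5398) → tip=(0.0964,-0.0185,0.5277)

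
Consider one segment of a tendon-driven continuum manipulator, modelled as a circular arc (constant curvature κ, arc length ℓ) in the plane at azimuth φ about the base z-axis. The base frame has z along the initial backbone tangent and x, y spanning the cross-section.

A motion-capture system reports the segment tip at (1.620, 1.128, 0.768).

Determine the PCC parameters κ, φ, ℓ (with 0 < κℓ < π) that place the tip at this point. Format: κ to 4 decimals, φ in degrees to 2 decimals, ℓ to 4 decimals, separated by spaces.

ρ = √(x²+y²) = √(1.620² + 1.128²) = 1.97403
φ = atan2(y, x) mod 360° = atan2(1.128, 1.620) = 34.8494°
|p|² = ρ² + z² = 1.97403² + 0.768² = 4.48661
κ = 2ρ / |p|² = 2×1.97403 / 4.48661 = 0.87996
θ = 2·atan2(ρ, z) = 2·atan2(1.97403, 0.768) = 2.39953 rad
ℓ = θ/κ = 2.39953/0.87996 = 2.72684

0.8800 34.85 2.7268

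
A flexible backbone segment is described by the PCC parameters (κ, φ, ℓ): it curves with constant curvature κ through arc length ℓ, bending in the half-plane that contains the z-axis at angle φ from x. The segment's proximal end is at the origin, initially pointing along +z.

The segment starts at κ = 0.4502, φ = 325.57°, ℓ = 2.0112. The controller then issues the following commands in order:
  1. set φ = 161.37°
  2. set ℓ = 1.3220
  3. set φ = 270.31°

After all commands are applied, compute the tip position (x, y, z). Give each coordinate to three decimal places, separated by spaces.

initial: κ=0.4502, φ=325.57°, ℓ=2.0112
cmd 1: set φ=161.37° → (κ,φ,ℓ)=(0.4502,161.37°,2.0112) → tip=(-0.8054,0.2715,1.7474)
cmd 2: set ℓ=1.3220 → (κ,φ,ℓ)=(0.4502,161.37°,1.3220) → tip=(-0.3619,0.1220,1.2453)
cmd 3: set φ=270.31° → (κ,φ,ℓ)=(0.4502,270.31°,1.3220) → tip=(0.0021,-0.3819,1.2453)

0.002 -0.382 1.245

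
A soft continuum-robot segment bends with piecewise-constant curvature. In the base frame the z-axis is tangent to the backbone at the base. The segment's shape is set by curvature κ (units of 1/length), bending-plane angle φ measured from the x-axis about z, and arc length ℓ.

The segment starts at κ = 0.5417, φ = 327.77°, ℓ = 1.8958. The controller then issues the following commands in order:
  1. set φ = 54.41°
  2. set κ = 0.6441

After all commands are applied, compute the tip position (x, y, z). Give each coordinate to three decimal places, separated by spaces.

0.594 0.830 1.459

initial: κ=0.5417, φ=327.77°, ℓ=1.8958
cmd 1: set φ=54.41° → (κ,φ,ℓ)=(0.5417,54.41°,1.8958) → tip=(0.5185,0.7244,1.5797)
cmd 2: set κ=0.6441 → (κ,φ,ℓ)=(0.6441,54.41°,1.8958) → tip=(0.5940,0.8300,1.4586)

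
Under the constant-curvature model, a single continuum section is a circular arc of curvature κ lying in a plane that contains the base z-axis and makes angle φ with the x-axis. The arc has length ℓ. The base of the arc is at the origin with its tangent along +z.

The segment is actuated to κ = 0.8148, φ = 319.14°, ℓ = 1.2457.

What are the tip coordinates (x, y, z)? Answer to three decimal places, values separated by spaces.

θ = κ·ℓ = 0.8148 × 1.2457 = 1.01500 rad
ρ = (1 − cos θ)/κ = (1 − 0.52762)/0.8148 = 0.57975
z = sin θ / κ = 0.84948/0.8148 = 1.04256
x = ρ cos φ = 0.57975 × cos(319.14°) = 0.43847
y = ρ sin φ = 0.57975 × sin(319.14°) = -0.37928

0.438 -0.379 1.043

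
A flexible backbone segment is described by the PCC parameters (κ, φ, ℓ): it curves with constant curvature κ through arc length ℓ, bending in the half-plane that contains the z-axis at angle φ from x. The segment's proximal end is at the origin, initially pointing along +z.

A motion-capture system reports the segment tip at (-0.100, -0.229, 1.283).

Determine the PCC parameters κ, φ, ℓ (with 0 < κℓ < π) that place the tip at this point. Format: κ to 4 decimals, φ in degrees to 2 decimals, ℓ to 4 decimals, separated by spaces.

ρ = √(x²+y²) = √(-0.100² + -0.229²) = 0.24988
φ = atan2(y, x) mod 360° = atan2(-0.229, -0.100) = 246.4100°
|p|² = ρ² + z² = 0.24988² + 1.283² = 1.70853
κ = 2ρ / |p|² = 2×0.24988 / 1.70853 = 0.29251
θ = 2·atan2(ρ, z) = 2·atan2(0.24988, 1.283) = 0.38471 rad
ℓ = θ/κ = 0.38471/0.29251 = 1.31520

0.2925 246.41 1.3152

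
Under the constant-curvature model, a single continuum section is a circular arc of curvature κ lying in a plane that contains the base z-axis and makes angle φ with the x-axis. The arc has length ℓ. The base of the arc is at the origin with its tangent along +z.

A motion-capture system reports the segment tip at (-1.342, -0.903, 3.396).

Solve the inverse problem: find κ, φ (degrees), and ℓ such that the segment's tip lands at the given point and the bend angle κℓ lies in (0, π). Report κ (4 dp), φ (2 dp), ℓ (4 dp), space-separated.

ρ = √(x²+y²) = √(-1.342² + -0.903²) = 1.61752
φ = atan2(y, x) mod 360° = atan2(-0.903, -1.342) = 213.9357°
|p|² = ρ² + z² = 1.61752² + 3.396² = 14.14919
κ = 2ρ / |p|² = 2×1.61752 / 14.14919 = 0.22864
θ = 2·atan2(ρ, z) = 2·atan2(1.61752, 3.396) = 0.88902 rad
ℓ = θ/κ = 0.88902/0.22864 = 3.88833

0.2286 213.94 3.8883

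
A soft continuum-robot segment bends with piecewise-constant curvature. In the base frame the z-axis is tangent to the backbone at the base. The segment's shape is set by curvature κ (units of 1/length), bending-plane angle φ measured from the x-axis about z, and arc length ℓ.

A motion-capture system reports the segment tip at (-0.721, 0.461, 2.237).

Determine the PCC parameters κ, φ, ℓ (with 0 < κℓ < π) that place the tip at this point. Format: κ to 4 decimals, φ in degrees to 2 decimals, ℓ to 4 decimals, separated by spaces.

ρ = √(x²+y²) = √(-0.721² + 0.461²) = 0.85578
φ = atan2(y, x) mod 360° = atan2(0.461, -0.721) = 147.4056°
|p|² = ρ² + z² = 0.85578² + 2.237² = 5.73653
κ = 2ρ / |p|² = 2×0.85578 / 5.73653 = 0.29836
θ = 2·atan2(ρ, z) = 2·atan2(0.85578, 2.237) = 0.73076 rad
ℓ = θ/κ = 0.73076/0.29836 = 2.44924

0.2984 147.41 2.4492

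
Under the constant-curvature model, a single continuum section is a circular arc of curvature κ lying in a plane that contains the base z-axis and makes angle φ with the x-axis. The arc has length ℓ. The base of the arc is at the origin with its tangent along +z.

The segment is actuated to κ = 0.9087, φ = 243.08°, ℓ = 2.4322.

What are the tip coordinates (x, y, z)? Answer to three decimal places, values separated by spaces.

-0.796 -1.567 0.883

θ = κ·ℓ = 0.9087 × 2.4322 = 2.21014 rad
ρ = (1 − cos θ)/κ = (1 − -0.59667)/0.9087 = 1.75709
z = sin θ / κ = 0.80249/0.9087 = 0.88312
x = ρ cos φ = 1.75709 × cos(243.08°) = -0.79552
y = ρ sin φ = 1.75709 × sin(243.08°) = -1.56669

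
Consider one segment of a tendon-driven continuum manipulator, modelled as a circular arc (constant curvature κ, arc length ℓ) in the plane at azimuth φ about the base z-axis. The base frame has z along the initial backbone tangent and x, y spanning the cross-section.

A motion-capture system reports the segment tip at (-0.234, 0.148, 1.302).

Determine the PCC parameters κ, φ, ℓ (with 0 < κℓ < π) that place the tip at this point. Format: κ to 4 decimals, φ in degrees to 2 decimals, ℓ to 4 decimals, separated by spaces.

ρ = √(x²+y²) = √(-0.234² + 0.148²) = 0.27688
φ = atan2(y, x) mod 360° = atan2(0.148, -0.234) = 147.6875°
|p|² = ρ² + z² = 0.27688² + 1.302² = 1.77186
κ = 2ρ / |p|² = 2×0.27688 / 1.77186 = 0.31252
θ = 2·atan2(ρ, z) = 2·atan2(0.27688, 1.302) = 0.41907 rad
ℓ = θ/κ = 0.41907/0.31252 = 1.34090

0.3125 147.69 1.3409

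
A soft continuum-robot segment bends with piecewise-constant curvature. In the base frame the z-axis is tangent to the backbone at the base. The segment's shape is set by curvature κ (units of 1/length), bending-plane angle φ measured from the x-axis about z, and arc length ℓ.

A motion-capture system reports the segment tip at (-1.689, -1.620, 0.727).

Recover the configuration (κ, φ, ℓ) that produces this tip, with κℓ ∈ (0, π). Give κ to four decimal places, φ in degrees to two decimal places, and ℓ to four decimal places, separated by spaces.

ρ = √(x²+y²) = √(-1.689² + -1.620²) = 2.34032
φ = atan2(y, x) mod 360° = atan2(-1.620, -1.689) = 223.8054°
|p|² = ρ² + z² = 2.34032² + 0.727² = 6.00565
κ = 2ρ / |p|² = 2×2.34032 / 6.00565 = 0.77937
θ = 2·atan2(ρ, z) = 2·atan2(2.34032, 0.727) = 2.53921 rad
ℓ = θ/κ = 2.53921/0.77937 = 3.25801

0.7794 223.81 3.2580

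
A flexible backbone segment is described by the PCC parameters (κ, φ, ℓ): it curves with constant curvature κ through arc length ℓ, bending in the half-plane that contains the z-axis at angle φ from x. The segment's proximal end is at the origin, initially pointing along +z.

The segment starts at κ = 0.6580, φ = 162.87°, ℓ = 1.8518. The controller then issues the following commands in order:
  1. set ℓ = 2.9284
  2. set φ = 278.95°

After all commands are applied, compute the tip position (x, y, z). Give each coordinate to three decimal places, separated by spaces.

0.319 -2.025 1.424

initial: κ=0.6580, φ=162.87°, ℓ=1.8518
cmd 1: set ℓ=2.9284 → (κ,φ,ℓ)=(0.6580,162.87°,2.9284) → tip=(-1.9586,0.6037,1.4244)
cmd 2: set φ=278.95° → (κ,φ,ℓ)=(0.6580,278.95°,2.9284) → tip=(0.3189,-2.0246,1.4244)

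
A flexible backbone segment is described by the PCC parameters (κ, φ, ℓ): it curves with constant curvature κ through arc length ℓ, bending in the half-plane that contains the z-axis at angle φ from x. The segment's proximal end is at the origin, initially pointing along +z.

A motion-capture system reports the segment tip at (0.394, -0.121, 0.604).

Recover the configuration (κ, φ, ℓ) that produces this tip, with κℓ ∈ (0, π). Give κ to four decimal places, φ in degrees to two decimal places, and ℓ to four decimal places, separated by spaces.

ρ = √(x²+y²) = √(0.394² + -0.121²) = 0.41216
φ = atan2(y, x) mod 360° = atan2(-0.121, 0.394) = 342.9279°
|p|² = ρ² + z² = 0.41216² + 0.604² = 0.53469
κ = 2ρ / |p|² = 2×0.41216 / 0.53469 = 1.54167
θ = 2·atan2(ρ, z) = 2·atan2(0.41216, 0.604) = 1.19761 rad
ℓ = θ/κ = 1.19761/1.54167 = 0.77683

1.5417 342.93 0.7768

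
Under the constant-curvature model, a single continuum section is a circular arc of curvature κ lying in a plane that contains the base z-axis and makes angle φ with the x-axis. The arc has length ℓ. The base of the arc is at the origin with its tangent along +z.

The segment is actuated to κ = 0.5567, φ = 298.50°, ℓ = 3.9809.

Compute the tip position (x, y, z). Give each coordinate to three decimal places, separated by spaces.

1.373 -2.528 1.435

θ = κ·ℓ = 0.5567 × 3.9809 = 2.21617 rad
ρ = (1 − cos θ)/κ = (1 − -0.60149)/0.5567 = 2.87676
z = sin θ / κ = 0.79888/0.5567 = 1.43502
x = ρ cos φ = 2.87676 × cos(298.50°) = 1.37267
y = ρ sin φ = 2.87676 × sin(298.50°) = -2.52815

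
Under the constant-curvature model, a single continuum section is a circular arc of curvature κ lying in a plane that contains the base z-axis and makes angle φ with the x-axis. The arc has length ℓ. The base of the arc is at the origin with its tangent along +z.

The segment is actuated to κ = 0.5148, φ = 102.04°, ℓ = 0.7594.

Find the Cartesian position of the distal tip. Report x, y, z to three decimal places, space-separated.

-0.031 0.143 0.740

θ = κ·ℓ = 0.5148 × 0.7594 = 0.39094 rad
ρ = (1 − cos θ)/κ = (1 − 0.92455)/0.5148 = 0.14656
z = sin θ / κ = 0.38106/0.5148 = 0.74020
x = ρ cos φ = 0.14656 × cos(102.04°) = -0.03057
y = ρ sin φ = 0.14656 × sin(102.04°) = 0.14333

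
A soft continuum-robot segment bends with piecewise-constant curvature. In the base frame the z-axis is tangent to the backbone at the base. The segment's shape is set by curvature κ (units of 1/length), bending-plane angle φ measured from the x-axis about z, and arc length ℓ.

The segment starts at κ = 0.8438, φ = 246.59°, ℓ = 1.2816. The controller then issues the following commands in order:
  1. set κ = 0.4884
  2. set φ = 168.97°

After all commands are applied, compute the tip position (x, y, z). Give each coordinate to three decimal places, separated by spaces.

initial: κ=0.8438, φ=246.59°, ℓ=1.2816
cmd 1: set κ=0.4884 → (κ,φ,ℓ)=(0.4884,246.59°,1.2816) → tip=(-0.1542,-0.3562,1.1995)
cmd 2: set φ=168.97° → (κ,φ,ℓ)=(0.4884,168.97°,1.2816) → tip=(-0.3810,0.0743,1.1995)

-0.381 0.074 1.200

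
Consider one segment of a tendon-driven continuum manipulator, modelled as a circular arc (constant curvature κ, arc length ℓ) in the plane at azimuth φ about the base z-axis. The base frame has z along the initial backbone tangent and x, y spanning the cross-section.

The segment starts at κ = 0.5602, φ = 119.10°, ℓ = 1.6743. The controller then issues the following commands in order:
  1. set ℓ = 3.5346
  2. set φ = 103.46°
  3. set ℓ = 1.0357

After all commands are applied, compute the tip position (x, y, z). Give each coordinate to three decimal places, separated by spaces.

initial: κ=0.5602, φ=119.10°, ℓ=1.6743
cmd 1: set ℓ=3.5346 → (κ,φ,ℓ)=(0.5602,119.10°,3.5346) → tip=(-1.2136,2.1805,1.6376)
cmd 2: set φ=103.46° → (κ,φ,ℓ)=(0.5602,103.46°,3.5346) → tip=(-0.5809,2.4269,1.6376)
cmd 3: set ℓ=1.0357 → (κ,φ,ℓ)=(0.5602,103.46°,1.0357) → tip=(-0.0680,0.2841,0.9786)

-0.068 0.284 0.979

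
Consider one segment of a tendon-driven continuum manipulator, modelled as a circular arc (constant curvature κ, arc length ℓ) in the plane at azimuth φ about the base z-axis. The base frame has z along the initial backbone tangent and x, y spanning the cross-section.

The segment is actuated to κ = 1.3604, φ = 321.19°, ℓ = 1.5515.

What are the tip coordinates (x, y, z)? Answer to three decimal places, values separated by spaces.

0.867 -0.698 0.631

θ = κ·ℓ = 1.3604 × 1.5515 = 2.11066 rad
ρ = (1 − cos θ)/κ = (1 − -0.51402)/1.3604 = 1.11292
z = sin θ / κ = 0.85778/1.3604 = 0.63053
x = ρ cos φ = 1.11292 × cos(321.19°) = 0.86722
y = ρ sin φ = 1.11292 × sin(321.19°) = -0.69751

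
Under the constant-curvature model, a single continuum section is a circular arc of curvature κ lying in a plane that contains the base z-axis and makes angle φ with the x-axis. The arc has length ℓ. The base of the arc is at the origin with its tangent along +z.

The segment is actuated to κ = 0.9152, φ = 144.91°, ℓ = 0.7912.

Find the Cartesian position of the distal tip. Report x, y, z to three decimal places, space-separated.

θ = κ·ℓ = 0.9152 × 0.7912 = 0.72411 rad
ρ = (1 − cos θ)/κ = (1 − 0.74909)/0.9152 = 0.27416
z = sin θ / κ = 0.66247/0.9152 = 0.72385
x = ρ cos φ = 0.27416 × cos(144.91°) = -0.22433
y = ρ sin φ = 0.27416 × sin(144.91°) = 0.15760

-0.224 0.158 0.724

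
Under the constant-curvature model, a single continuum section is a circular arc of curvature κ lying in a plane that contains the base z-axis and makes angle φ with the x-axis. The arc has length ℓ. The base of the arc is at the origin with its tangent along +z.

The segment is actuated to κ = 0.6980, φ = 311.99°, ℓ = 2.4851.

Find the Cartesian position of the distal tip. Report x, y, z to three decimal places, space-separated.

1.115 -1.238 1.413

θ = κ·ℓ = 0.6980 × 2.4851 = 1.73460 rad
ρ = (1 − cos θ)/κ = (1 − -0.16307)/0.6980 = 1.66629
z = sin θ / κ = 0.98661/0.6980 = 1.41349
x = ρ cos φ = 1.66629 × cos(311.99°) = 1.11475
y = ρ sin φ = 1.66629 × sin(311.99°) = -1.23849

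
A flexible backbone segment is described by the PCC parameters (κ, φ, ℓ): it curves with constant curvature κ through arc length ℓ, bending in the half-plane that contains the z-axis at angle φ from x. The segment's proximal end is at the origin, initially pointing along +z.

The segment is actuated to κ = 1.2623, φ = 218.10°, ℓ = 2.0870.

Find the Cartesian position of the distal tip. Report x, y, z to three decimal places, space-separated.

θ = κ·ℓ = 1.2623 × 2.0870 = 2.63442 rad
ρ = (1 − cos θ)/κ = (1 − -0.87412)/1.2623 = 1.48469
z = sin θ / κ = 0.48571/1.2623 = 0.38478
x = ρ cos φ = 1.48469 × cos(218.10°) = -1.16835
y = ρ sin φ = 1.48469 × sin(218.10°) = -0.91611

-1.168 -0.916 0.385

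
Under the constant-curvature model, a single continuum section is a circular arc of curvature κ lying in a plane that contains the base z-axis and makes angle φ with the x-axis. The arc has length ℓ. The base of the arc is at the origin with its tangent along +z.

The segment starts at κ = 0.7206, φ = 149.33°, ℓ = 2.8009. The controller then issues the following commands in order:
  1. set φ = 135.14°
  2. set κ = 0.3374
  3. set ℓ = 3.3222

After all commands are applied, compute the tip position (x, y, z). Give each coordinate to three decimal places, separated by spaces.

-1.187 1.181 2.669

initial: κ=0.7206, φ=149.33°, ℓ=2.8009
cmd 1: set φ=135.14° → (κ,φ,ℓ)=(0.7206,135.14°,2.8009) → tip=(-1.4093,1.4025,1.2511)
cmd 2: set κ=0.3374 → (κ,φ,ℓ)=(0.3374,135.14°,2.8009) → tip=(-0.8703,0.8661,2.4022)
cmd 3: set ℓ=3.3222 → (κ,φ,ℓ)=(0.3374,135.14°,3.3222) → tip=(-1.1873,1.1815,2.6689)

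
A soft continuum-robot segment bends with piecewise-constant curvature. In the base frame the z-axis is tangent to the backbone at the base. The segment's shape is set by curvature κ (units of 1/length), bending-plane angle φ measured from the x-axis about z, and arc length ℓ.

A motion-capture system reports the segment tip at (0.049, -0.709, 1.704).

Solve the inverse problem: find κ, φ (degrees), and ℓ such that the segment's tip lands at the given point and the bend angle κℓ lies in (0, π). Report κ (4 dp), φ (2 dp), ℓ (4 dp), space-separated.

ρ = √(x²+y²) = √(0.049² + -0.709²) = 0.71069
φ = atan2(y, x) mod 360° = atan2(-0.709, 0.049) = 273.9535°
|p|² = ρ² + z² = 0.71069² + 1.704² = 3.40870
κ = 2ρ / |p|² = 2×0.71069 / 3.40870 = 0.41699
θ = 2·atan2(ρ, z) = 2·atan2(0.71069, 1.704) = 0.79027 rad
ℓ = θ/κ = 0.79027/0.41699 = 1.89520

0.4170 273.95 1.8952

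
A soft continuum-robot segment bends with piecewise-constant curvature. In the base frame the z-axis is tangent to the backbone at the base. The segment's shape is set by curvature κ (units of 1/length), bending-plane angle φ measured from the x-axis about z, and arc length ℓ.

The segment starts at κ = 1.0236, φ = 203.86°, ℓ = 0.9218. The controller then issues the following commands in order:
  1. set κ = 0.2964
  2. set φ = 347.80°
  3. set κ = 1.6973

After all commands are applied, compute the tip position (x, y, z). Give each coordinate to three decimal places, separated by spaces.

0.572 -0.124 0.589

initial: κ=1.0236, φ=203.86°, ℓ=0.9218
cmd 1: set κ=0.2964 → (κ,φ,ℓ)=(0.2964,203.86°,0.9218) → tip=(-0.1145,-0.0506,0.9104)
cmd 2: set φ=347.80° → (κ,φ,ℓ)=(0.2964,347.80°,0.9218) → tip=(0.1223,-0.0264,0.9104)
cmd 3: set κ=1.6973 → (κ,φ,ℓ)=(1.6973,347.80°,0.9218) → tip=(0.5723,-0.1237,0.5892)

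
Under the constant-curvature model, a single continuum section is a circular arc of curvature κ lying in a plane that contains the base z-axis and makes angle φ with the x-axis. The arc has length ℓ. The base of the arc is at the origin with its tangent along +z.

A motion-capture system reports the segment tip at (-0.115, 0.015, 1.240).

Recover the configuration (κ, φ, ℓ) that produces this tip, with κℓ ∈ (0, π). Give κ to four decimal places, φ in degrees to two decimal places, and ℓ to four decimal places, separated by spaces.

ρ = √(x²+y²) = √(-0.115² + 0.015²) = 0.11597
φ = atan2(y, x) mod 360° = atan2(0.015, -0.115) = 172.5686°
|p|² = ρ² + z² = 0.11597² + 1.240² = 1.55105
κ = 2ρ / |p|² = 2×0.11597 / 1.55105 = 0.14954
θ = 2·atan2(ρ, z) = 2·atan2(0.11597, 1.240) = 0.18651 rad
ℓ = θ/κ = 0.18651/0.14954 = 1.24722

0.1495 172.57 1.2472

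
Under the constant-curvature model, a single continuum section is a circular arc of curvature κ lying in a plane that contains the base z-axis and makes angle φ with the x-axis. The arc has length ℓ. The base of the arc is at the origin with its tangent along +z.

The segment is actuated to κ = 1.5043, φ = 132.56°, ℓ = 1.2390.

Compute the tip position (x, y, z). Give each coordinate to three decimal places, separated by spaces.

θ = κ·ℓ = 1.5043 × 1.2390 = 1.86383 rad
ρ = (1 − cos θ)/κ = (1 − -0.28886)/1.5043 = 0.85678
z = sin θ / κ = 0.95737/1.5043 = 0.63642
x = ρ cos φ = 0.85678 × cos(132.56°) = -0.57949
y = ρ sin φ = 0.85678 × sin(132.56°) = 0.63108

-0.579 0.631 0.636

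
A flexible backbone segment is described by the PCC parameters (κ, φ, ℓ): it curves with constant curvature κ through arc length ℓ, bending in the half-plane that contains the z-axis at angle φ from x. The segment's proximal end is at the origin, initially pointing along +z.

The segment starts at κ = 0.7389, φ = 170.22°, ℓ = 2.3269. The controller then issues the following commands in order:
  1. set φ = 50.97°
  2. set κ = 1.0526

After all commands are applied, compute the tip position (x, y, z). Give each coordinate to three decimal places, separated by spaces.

1.059 1.306 0.606

initial: κ=0.7389, φ=170.22°, ℓ=2.3269
cmd 1: set φ=50.97° → (κ,φ,ℓ)=(0.7389,50.97°,2.3269) → tip=(0.9784,1.2069,1.3385)
cmd 2: set κ=1.0526 → (κ,φ,ℓ)=(1.0526,50.97°,2.3269) → tip=(1.0588,1.3061,0.6064)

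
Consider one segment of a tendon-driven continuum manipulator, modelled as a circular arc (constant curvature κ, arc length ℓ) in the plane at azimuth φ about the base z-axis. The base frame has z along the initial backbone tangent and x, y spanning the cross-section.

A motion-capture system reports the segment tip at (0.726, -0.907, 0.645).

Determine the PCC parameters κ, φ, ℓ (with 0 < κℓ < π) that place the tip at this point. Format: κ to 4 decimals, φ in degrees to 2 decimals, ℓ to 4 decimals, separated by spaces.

1.3159 308.68 1.6171

ρ = √(x²+y²) = √(0.726² + -0.907²) = 1.16178
φ = atan2(y, x) mod 360° = atan2(-0.907, 0.726) = 308.6752°
|p|² = ρ² + z² = 1.16178² + 0.645² = 1.76575
κ = 2ρ / |p|² = 2×1.16178 / 1.76575 = 1.31590
θ = 2·atan2(ρ, z) = 2·atan2(1.16178, 0.645) = 2.12796 rad
ℓ = θ/κ = 2.12796/1.31590 = 1.61711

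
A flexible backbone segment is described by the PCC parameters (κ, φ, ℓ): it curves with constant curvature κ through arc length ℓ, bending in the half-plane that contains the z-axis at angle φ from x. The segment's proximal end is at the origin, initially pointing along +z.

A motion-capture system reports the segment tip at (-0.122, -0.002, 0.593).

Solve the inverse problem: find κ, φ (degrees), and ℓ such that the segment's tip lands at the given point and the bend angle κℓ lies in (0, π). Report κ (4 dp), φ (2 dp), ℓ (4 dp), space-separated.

ρ = √(x²+y²) = √(-0.122² + -0.002²) = 0.12202
φ = atan2(y, x) mod 360° = atan2(-0.002, -0.122) = 180.9392°
|p|² = ρ² + z² = 0.12202² + 0.593² = 0.36654
κ = 2ρ / |p|² = 2×0.12202 / 0.36654 = 0.66578
θ = 2·atan2(ρ, z) = 2·atan2(0.12202, 0.593) = 0.40586 rad
ℓ = θ/κ = 0.40586/0.66578 = 0.60960

0.6658 180.94 0.6096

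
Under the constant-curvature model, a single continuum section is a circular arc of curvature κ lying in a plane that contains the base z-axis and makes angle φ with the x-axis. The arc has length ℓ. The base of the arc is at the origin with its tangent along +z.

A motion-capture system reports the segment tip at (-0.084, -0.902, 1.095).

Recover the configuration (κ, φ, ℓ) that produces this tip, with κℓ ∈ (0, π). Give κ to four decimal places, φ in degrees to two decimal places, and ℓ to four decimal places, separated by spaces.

0.8971 264.68 1.5409

ρ = √(x²+y²) = √(-0.084² + -0.902²) = 0.90590
φ = atan2(y, x) mod 360° = atan2(-0.902, -0.084) = 264.6796°
|p|² = ρ² + z² = 0.90590² + 1.095² = 2.01968
κ = 2ρ / |p|² = 2×0.90590 / 2.01968 = 0.89707
θ = 2·atan2(ρ, z) = 2·atan2(0.90590, 1.095) = 1.38234 rad
ℓ = θ/κ = 1.38234/0.89707 = 1.54095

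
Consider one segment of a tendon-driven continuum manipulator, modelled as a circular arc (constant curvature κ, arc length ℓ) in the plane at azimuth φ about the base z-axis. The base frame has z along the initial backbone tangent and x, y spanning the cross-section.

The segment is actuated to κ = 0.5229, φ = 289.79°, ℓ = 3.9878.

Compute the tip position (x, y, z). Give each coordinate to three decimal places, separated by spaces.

0.966 -2.685 1.665

θ = κ·ℓ = 0.5229 × 3.9878 = 2.08522 rad
ρ = (1 − cos θ)/κ = (1 − -0.49203)/0.5229 = 2.85338
z = sin θ / κ = 0.87058/0.5229 = 1.66490
x = ρ cos φ = 2.85338 × cos(289.79°) = 0.96608
y = ρ sin φ = 2.85338 × sin(289.79°) = -2.68486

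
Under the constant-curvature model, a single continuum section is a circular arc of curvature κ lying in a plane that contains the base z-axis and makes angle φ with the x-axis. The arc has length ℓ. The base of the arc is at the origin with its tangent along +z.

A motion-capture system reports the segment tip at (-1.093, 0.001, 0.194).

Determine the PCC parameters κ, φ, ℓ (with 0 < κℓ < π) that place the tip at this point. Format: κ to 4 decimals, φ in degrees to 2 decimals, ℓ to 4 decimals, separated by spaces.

1.7739 179.95 1.5729

ρ = √(x²+y²) = √(-1.093² + 0.001²) = 1.09300
φ = atan2(y, x) mod 360° = atan2(0.001, -1.093) = 179.9476°
|p|² = ρ² + z² = 1.09300² + 0.194² = 1.23229
κ = 2ρ / |p|² = 2×1.09300 / 1.23229 = 1.77394
θ = 2·atan2(ρ, z) = 2·atan2(1.09300, 0.194) = 2.79027 rad
ℓ = θ/κ = 2.79027/1.77394 = 1.57292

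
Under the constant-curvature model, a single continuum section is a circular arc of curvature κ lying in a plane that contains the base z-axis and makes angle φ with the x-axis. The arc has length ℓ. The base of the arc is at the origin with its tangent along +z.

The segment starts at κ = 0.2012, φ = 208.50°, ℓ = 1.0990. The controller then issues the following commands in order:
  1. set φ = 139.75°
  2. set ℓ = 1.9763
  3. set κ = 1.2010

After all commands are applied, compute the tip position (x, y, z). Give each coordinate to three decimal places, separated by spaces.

initial: κ=0.2012, φ=208.50°, ℓ=1.0990
cmd 1: set φ=139.75° → (κ,φ,ℓ)=(0.2012,139.75°,1.0990) → tip=(-0.0924,0.0782,1.0901)
cmd 2: set ℓ=1.9763 → (κ,φ,ℓ)=(0.2012,139.75°,1.9763) → tip=(-0.2960,0.2505,1.9246)
cmd 3: set κ=1.2010 → (κ,φ,ℓ)=(1.2010,139.75°,1.9763) → tip=(-1.0926,0.9249,0.5785)

-1.093 0.925 0.578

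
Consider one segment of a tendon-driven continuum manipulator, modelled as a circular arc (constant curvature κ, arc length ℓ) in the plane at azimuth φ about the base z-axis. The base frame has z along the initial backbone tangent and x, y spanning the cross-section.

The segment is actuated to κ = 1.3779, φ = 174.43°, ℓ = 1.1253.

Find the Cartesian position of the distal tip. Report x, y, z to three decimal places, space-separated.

-0.708 0.069 0.726

θ = κ·ℓ = 1.3779 × 1.1253 = 1.55055 rad
ρ = (1 − cos θ)/κ = (1 − 0.02024)/1.3779 = 0.71105
z = sin θ / κ = 0.99980/1.3779 = 0.72559
x = ρ cos φ = 0.71105 × cos(174.43°) = -0.70769
y = ρ sin φ = 0.71105 × sin(174.43°) = 0.06902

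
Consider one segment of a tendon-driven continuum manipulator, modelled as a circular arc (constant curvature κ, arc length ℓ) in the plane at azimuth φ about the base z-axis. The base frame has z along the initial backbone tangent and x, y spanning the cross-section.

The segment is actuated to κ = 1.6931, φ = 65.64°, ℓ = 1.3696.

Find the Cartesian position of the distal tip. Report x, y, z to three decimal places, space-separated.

0.409 0.904 0.433

θ = κ·ℓ = 1.6931 × 1.3696 = 2.31887 rad
ρ = (1 − cos θ)/κ = (1 − -0.68023)/1.6931 = 0.99240
z = sin θ / κ = 0.73300/1.6931 = 0.43293
x = ρ cos φ = 0.99240 × cos(65.64°) = 0.40933
y = ρ sin φ = 0.99240 × sin(65.64°) = 0.90405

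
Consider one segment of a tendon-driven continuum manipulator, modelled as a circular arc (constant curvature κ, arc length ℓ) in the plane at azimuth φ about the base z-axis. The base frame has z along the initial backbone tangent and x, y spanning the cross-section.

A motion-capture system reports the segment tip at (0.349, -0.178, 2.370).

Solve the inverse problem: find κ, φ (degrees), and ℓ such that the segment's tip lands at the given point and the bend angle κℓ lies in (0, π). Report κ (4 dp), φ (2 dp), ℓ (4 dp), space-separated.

0.1358 332.98 2.4129

ρ = √(x²+y²) = √(0.349² + -0.178²) = 0.39177
φ = atan2(y, x) mod 360° = atan2(-0.178, 0.349) = 332.9771°
|p|² = ρ² + z² = 0.39177² + 2.370² = 5.77039
κ = 2ρ / |p|² = 2×0.39177 / 5.77039 = 0.13579
θ = 2·atan2(ρ, z) = 2·atan2(0.39177, 2.370) = 0.32765 rad
ℓ = θ/κ = 0.32765/0.13579 = 2.41294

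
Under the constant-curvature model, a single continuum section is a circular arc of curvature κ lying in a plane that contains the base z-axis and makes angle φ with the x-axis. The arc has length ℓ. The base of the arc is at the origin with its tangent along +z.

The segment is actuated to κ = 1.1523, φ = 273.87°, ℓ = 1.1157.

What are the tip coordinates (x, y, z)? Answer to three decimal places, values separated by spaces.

0.042 -0.622 0.833

θ = κ·ℓ = 1.1523 × 1.1157 = 1.28562 rad
ρ = (1 − cos θ)/κ = (1 − 0.28133)/1.1523 = 0.62369
z = sin θ / κ = 0.95961/1.1523 = 0.83278
x = ρ cos φ = 0.62369 × cos(273.87°) = 0.04209
y = ρ sin φ = 0.62369 × sin(273.87°) = -0.62226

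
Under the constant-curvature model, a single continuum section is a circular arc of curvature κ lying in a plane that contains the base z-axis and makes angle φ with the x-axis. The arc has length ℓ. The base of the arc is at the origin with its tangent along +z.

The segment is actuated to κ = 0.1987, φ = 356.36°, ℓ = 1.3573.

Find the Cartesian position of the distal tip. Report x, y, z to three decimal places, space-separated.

θ = κ·ℓ = 0.1987 × 1.3573 = 0.26970 rad
ρ = (1 − cos θ)/κ = (1 − 0.96385)/0.1987 = 0.18192
z = sin θ / κ = 0.26644/0.1987 = 1.34091
x = ρ cos φ = 0.18192 × cos(356.36°) = 0.18156
y = ρ sin φ = 0.18192 × sin(356.36°) = -0.01155

0.182 -0.012 1.341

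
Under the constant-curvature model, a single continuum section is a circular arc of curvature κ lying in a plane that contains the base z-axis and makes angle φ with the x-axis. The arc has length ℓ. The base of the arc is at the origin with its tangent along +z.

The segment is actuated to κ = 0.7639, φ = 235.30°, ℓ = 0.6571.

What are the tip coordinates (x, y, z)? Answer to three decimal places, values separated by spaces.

θ = κ·ℓ = 0.7639 × 0.6571 = 0.50196 rad
ρ = (1 − cos θ)/κ = (1 − 0.87664)/0.7639 = 0.16148
z = sin θ / κ = 0.48114/0.7639 = 0.62985
x = ρ cos φ = 0.16148 × cos(235.30°) = -0.09193
y = ρ sin φ = 0.16148 × sin(235.30°) = -0.13276

-0.092 -0.133 0.630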